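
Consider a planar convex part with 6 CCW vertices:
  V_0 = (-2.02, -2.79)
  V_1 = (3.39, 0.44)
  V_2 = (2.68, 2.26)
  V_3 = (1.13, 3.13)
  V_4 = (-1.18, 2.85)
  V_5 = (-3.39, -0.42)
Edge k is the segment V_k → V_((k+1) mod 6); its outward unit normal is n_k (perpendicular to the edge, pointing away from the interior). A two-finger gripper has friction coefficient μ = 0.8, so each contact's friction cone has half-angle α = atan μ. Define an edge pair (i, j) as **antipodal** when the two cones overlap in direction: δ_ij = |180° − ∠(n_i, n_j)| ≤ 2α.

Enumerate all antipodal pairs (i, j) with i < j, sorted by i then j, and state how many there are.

α = atan 0.8 = 38.66°;  2α = 77.32°
n_0 = (+0.5126, -0.8586)
n_1 = (+0.9316, +0.3634)
n_2 = (+0.4895, +0.8720)
n_3 = (-0.1203, +0.9927)
n_4 = (-0.8285, +0.5600)
n_5 = (-0.8658, -0.5005)
  (0,1): δ = 99.53°  ·
  (0,2): δ = 60.14°  ✓
  (0,3): δ = 23.93°  ✓
  (0,4): δ = 25.11°  ✓
  (0,5): δ = 89.19°  ·
  (1,2): δ = 140.62°  ·
  (1,3): δ = 104.40°  ·
  (1,4): δ = 55.36°  ✓
  (1,5): δ = 8.72°  ✓
  (2,3): δ = 143.78°  ·
  (2,4): δ = 94.75°  ·
  (2,5): δ = 30.66°  ✓
  (3,4): δ = 130.96°  ·
  (3,5): δ = 66.88°  ✓
  (4,5): δ = 115.92°  ·
antipodal pairs: 7

count = 7; pairs: (0,2), (0,3), (0,4), (1,4), (1,5), (2,5), (3,5)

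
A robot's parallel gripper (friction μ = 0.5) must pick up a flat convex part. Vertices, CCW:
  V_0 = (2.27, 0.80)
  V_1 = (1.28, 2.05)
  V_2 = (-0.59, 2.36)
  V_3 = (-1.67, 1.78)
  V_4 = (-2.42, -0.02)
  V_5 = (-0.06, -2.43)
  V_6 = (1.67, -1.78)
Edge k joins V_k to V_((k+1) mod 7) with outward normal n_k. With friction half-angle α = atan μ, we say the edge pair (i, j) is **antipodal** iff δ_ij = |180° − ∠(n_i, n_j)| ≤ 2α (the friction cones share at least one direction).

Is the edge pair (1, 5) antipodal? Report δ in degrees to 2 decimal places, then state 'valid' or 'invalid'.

δ = 30.00°, valid

α = atan 0.5 = 26.57°;  2α = 53.13°
edge 1: e_1 = (-1.87, +0.31);  n_1 = (+0.1635, +0.9865)
edge 5: e_5 = (+1.73, +0.65);  n_5 = (+0.3517, -0.9361)
∠(n_1, n_5) = 150.00°
δ = |180° − 150.00°| = 30.00°
30.00° ≤ 2α = 53.13°  →  valid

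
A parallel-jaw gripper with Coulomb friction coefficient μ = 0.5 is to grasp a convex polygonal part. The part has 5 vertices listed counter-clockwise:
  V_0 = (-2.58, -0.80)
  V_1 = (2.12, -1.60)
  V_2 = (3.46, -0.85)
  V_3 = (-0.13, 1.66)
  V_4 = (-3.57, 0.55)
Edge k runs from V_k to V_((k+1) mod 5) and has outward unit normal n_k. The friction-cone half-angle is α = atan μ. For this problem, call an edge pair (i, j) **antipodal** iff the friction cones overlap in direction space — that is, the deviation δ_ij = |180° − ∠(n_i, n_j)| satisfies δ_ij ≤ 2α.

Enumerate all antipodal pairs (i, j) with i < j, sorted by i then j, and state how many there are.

α = atan 0.5 = 26.57°;  2α = 53.13°
n_0 = (-0.1678, -0.9858)
n_1 = (+0.4884, -0.8726)
n_2 = (+0.5730, +0.8196)
n_3 = (-0.3071, +0.9517)
n_4 = (-0.8064, -0.5914)
  (0,1): δ = 141.10°  ·
  (0,2): δ = 25.30°  ✓
  (0,3): δ = 27.54°  ✓
  (0,4): δ = 135.91°  ·
  (1,2): δ = 64.20°  ·
  (1,3): δ = 11.35°  ✓
  (1,4): δ = 97.02°  ·
  (2,3): δ = 127.16°  ·
  (2,4): δ = 18.79°  ✓
  (3,4): δ = 71.63°  ·
antipodal pairs: 4

count = 4; pairs: (0,2), (0,3), (1,3), (2,4)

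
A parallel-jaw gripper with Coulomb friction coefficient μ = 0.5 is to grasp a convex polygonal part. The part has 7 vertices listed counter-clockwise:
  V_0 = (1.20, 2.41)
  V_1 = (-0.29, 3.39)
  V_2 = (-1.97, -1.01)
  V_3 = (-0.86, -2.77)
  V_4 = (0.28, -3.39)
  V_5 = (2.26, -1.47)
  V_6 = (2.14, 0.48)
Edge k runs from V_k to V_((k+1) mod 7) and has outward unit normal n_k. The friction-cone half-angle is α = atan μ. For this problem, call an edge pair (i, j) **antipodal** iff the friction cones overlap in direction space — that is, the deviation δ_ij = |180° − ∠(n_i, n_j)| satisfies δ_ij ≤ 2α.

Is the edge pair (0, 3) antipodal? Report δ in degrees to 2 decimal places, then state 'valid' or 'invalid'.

α = atan 0.5 = 26.57°;  2α = 53.13°
edge 0: e_0 = (-1.49, +0.98);  n_0 = (+0.5495, +0.8355)
edge 3: e_3 = (+1.14, -0.62);  n_3 = (-0.4778, -0.8785)
∠(n_0, n_3) = 175.21°
δ = |180° − 175.21°| = 4.79°
4.79° ≤ 2α = 53.13°  →  valid

δ = 4.79°, valid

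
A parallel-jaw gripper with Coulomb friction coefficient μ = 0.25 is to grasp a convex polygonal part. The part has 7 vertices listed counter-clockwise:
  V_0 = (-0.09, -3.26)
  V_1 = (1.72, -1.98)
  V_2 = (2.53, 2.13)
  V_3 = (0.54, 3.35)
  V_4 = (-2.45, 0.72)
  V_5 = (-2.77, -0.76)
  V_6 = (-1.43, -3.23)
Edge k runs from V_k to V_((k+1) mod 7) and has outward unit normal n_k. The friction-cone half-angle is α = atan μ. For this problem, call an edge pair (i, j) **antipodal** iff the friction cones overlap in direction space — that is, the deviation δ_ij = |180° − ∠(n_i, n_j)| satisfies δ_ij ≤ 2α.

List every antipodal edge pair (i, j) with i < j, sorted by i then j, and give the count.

count = 2; pairs: (0,3), (1,4)

α = atan 0.25 = 14.04°;  2α = 28.07°
n_0 = (+0.5774, -0.8165)
n_1 = (+0.9811, -0.1934)
n_2 = (+0.5227, +0.8525)
n_3 = (-0.6605, +0.7509)
n_4 = (-0.9774, +0.2113)
n_5 = (-0.8790, -0.4769)
n_6 = (-0.0224, -0.9997)
  (0,1): δ = 136.42°  ·
  (0,2): δ = 66.78°  ·
  (0,3): δ = 6.07°  ✓
  (0,4): δ = 42.53°  ·
  (0,5): δ = 83.21°  ·
  (0,6): δ = 143.45°  ·
  (1,2): δ = 110.36°  ·
  (1,3): δ = 37.52°  ·
  (1,4): δ = 1.05°  ✓
  (1,5): δ = 39.63°  ·
  (1,6): δ = 99.87°  ·
  (2,3): δ = 107.15°  ·
  (2,4): δ = 70.69°  ·
  (2,5): δ = 30.01°  ·
  (2,6): δ = 30.23°  ·
  (3,4): δ = 143.54°  ·
  (3,5): δ = 102.85°  ·
  (3,6): δ = 42.62°  ·
  (4,5): δ = 139.32°  ·
  (4,6): δ = 79.08°  ·
  (5,6): δ = 119.76°  ·
antipodal pairs: 2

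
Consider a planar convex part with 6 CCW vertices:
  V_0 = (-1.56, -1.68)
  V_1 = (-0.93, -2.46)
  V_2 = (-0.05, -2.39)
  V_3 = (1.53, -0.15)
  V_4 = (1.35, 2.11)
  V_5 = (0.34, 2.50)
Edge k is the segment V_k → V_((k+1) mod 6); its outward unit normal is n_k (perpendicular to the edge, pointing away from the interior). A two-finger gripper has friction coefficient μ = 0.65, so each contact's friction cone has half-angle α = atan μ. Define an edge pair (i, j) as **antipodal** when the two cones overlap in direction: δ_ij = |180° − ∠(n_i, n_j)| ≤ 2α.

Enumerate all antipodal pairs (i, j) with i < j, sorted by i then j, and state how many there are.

count = 6; pairs: (0,3), (0,4), (1,4), (1,5), (2,5), (3,5)

α = atan 0.65 = 33.02°;  2α = 66.05°
n_0 = (-0.7779, -0.6283)
n_1 = (+0.0793, -0.9969)
n_2 = (+0.8172, -0.5764)
n_3 = (+0.9968, +0.0794)
n_4 = (+0.3602, +0.9329)
n_5 = (-0.9104, +0.4138)
  (0,1): δ = 124.38°  ·
  (0,2): δ = 74.13°  ·
  (0,3): δ = 34.37°  ✓
  (0,4): δ = 29.96°  ✓
  (0,5): δ = 116.63°  ·
  (1,2): δ = 129.75°  ·
  (1,3): δ = 89.99°  ·
  (1,4): δ = 25.66°  ✓
  (1,5): δ = 61.01°  ✓
  (2,3): δ = 140.25°  ·
  (2,4): δ = 75.92°  ·
  (2,5): δ = 10.75°  ✓
  (3,4): δ = 115.67°  ·
  (3,5): δ = 29.00°  ✓
  (4,5): δ = 93.33°  ·
antipodal pairs: 6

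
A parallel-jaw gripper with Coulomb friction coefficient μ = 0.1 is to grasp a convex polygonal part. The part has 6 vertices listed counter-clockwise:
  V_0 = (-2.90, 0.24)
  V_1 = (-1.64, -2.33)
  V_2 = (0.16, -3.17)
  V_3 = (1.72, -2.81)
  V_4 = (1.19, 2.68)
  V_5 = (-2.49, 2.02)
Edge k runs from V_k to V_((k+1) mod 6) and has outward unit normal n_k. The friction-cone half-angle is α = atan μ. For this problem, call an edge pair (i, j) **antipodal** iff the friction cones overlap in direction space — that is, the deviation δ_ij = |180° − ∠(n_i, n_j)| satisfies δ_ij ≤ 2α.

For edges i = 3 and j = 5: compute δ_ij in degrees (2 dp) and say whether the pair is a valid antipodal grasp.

δ = 18.49°, invalid

α = atan 0.1 = 5.71°;  2α = 11.42°
edge 3: e_3 = (-0.53, +5.49);  n_3 = (+0.9954, +0.0961)
edge 5: e_5 = (-0.41, -1.78);  n_5 = (-0.9745, +0.2245)
∠(n_3, n_5) = 161.51°
δ = |180° − 161.51°| = 18.49°
18.49° > 2α = 11.42°  →  invalid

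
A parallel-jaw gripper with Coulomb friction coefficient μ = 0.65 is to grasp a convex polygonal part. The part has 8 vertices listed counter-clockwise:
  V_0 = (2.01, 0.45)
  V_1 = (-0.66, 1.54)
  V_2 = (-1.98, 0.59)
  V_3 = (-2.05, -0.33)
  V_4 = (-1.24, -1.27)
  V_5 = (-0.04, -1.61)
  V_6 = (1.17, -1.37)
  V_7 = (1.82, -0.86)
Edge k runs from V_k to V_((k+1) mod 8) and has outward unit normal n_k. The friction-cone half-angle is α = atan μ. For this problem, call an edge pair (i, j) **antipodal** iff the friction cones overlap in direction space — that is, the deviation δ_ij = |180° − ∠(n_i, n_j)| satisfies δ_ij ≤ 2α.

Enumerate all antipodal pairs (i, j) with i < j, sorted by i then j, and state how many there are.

count = 11; pairs: (0,3), (0,4), (0,5), (0,6), (1,4), (1,5), (1,6), (1,7), (2,6), (2,7), (3,7)

α = atan 0.65 = 33.02°;  2α = 66.05°
n_0 = (+0.3780, +0.9258)
n_1 = (-0.5841, +0.8117)
n_2 = (-0.9971, +0.0759)
n_3 = (-0.7575, -0.6528)
n_4 = (-0.2726, -0.9621)
n_5 = (+0.1946, -0.9809)
n_6 = (+0.6173, -0.7867)
n_7 = (+0.9896, -0.1435)
  (0,1): δ = 122.05°  ·
  (0,2): δ = 72.14°  ·
  (0,3): δ = 27.04°  ✓
  (0,4): δ = 6.39°  ✓
  (0,5): δ = 33.43°  ✓
  (0,6): δ = 60.33°  ✓
  (0,7): δ = 103.95°  ·
  (1,2): δ = 130.09°  ·
  (1,3): δ = 84.99°  ·
  (1,4): δ = 51.56°  ✓
  (1,5): δ = 24.52°  ✓
  (1,6): δ = 2.38°  ✓
  (1,7): δ = 46.01°  ✓
  (2,3): δ = 134.90°  ·
  (2,4): δ = 101.47°  ·
  (2,5): δ = 74.43°  ·
  (2,6): δ = 47.53°  ✓
  (2,7): δ = 3.90°  ✓
  (3,4): δ = 146.57°  ·
  (3,5): δ = 119.53°  ·
  (3,6): δ = 92.63°  ·
  (3,7): δ = 49.00°  ✓
  (4,5): δ = 152.96°  ·
  (4,6): δ = 126.06°  ·
  (4,7): δ = 82.43°  ·
  (5,6): δ = 153.10°  ·
  (5,7): δ = 109.47°  ·
  (6,7): δ = 136.37°  ·
antipodal pairs: 11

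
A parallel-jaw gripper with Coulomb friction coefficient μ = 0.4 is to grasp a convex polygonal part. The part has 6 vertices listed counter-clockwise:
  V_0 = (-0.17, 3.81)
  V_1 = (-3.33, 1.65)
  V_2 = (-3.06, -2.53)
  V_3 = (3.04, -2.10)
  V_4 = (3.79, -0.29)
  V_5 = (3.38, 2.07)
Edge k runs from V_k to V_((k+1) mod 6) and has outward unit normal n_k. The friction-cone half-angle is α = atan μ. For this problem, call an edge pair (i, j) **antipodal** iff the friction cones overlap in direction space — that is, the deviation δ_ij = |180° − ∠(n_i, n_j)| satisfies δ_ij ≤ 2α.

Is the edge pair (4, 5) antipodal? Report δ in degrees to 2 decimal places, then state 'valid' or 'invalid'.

α = atan 0.4 = 21.80°;  2α = 43.60°
edge 4: e_4 = (-0.41, +2.36);  n_4 = (+0.9852, +0.1712)
edge 5: e_5 = (-3.55, +1.74);  n_5 = (+0.4401, +0.8979)
∠(n_4, n_5) = 54.03°
δ = |180° − 54.03°| = 125.97°
125.97° > 2α = 43.60°  →  invalid

δ = 125.97°, invalid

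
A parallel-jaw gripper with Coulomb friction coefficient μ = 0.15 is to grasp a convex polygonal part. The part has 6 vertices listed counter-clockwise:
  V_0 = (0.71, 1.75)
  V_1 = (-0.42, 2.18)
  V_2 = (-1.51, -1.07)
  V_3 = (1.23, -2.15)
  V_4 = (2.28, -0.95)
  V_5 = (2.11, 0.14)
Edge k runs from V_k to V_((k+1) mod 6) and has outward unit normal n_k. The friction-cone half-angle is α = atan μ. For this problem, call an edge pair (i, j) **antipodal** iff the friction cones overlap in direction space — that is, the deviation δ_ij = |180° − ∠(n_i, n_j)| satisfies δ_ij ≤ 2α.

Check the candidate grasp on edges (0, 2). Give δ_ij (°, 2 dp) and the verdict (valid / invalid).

α = atan 0.15 = 8.53°;  2α = 17.06°
edge 0: e_0 = (-1.13, +0.43);  n_0 = (+0.3557, +0.9346)
edge 2: e_2 = (+2.74, -1.08);  n_2 = (-0.3667, -0.9303)
∠(n_0, n_2) = 179.32°
δ = |180° − 179.32°| = 0.68°
0.68° ≤ 2α = 17.06°  →  valid

δ = 0.68°, valid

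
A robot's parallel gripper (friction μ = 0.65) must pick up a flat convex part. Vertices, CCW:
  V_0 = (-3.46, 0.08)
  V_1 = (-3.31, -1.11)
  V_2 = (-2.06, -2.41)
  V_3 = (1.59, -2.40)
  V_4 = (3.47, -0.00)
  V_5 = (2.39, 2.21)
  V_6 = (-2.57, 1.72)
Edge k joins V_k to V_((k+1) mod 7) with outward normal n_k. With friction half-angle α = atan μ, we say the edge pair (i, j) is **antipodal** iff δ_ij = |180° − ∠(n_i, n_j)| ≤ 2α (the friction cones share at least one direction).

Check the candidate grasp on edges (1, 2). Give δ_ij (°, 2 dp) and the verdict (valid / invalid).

δ = 133.72°, invalid

α = atan 0.65 = 33.02°;  2α = 66.05°
edge 1: e_1 = (+1.25, -1.30);  n_1 = (-0.7208, -0.6931)
edge 2: e_2 = (+3.65, +0.01);  n_2 = (+0.0027, -1.0000)
∠(n_1, n_2) = 46.28°
δ = |180° − 46.28°| = 133.72°
133.72° > 2α = 66.05°  →  invalid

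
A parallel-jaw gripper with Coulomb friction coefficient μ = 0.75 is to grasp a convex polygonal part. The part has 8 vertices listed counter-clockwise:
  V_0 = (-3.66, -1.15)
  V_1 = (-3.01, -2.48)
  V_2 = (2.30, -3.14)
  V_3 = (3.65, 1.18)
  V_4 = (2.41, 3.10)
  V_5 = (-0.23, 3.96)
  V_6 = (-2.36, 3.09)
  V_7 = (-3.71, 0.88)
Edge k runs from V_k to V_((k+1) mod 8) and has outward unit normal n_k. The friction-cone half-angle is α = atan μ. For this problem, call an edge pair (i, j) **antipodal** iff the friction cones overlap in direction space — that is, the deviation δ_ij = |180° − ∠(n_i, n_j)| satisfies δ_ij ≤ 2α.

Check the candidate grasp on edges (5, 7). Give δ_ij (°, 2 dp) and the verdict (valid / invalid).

α = atan 0.75 = 36.87°;  2α = 73.74°
edge 5: e_5 = (-2.13, -0.87);  n_5 = (-0.3781, +0.9258)
edge 7: e_7 = (+0.05, -2.03);  n_7 = (-0.9997, -0.0246)
∠(n_5, n_7) = 69.19°
δ = |180° − 69.19°| = 110.81°
110.81° > 2α = 73.74°  →  invalid

δ = 110.81°, invalid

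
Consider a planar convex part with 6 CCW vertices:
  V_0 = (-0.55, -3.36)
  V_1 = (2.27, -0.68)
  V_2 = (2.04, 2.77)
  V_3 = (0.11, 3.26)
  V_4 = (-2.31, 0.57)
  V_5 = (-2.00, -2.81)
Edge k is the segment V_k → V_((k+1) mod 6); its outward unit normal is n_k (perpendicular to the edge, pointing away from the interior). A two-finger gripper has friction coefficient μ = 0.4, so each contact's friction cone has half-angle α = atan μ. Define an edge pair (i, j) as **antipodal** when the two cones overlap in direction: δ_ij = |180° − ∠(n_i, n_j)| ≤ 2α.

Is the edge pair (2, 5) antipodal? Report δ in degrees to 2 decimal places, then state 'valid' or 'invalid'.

α = atan 0.4 = 21.80°;  2α = 43.60°
edge 2: e_2 = (-1.93, +0.49);  n_2 = (+0.2461, +0.9692)
edge 5: e_5 = (+1.45, -0.55);  n_5 = (-0.3547, -0.9350)
∠(n_2, n_5) = 173.47°
δ = |180° − 173.47°| = 6.53°
6.53° ≤ 2α = 43.60°  →  valid

δ = 6.53°, valid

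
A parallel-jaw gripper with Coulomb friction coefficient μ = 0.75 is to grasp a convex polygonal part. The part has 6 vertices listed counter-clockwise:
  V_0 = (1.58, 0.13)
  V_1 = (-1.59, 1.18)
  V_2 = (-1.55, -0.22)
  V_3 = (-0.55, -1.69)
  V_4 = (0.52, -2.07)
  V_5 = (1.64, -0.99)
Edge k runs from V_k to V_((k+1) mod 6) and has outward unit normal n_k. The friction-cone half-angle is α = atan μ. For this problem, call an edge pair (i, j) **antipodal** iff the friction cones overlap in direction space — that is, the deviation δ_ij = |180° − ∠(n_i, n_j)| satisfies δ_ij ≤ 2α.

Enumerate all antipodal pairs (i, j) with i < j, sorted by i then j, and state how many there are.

α = atan 0.75 = 36.87°;  2α = 73.74°
n_0 = (+0.3144, +0.9493)
n_1 = (-0.9996, -0.0286)
n_2 = (-0.8268, -0.5625)
n_3 = (-0.3347, -0.9423)
n_4 = (+0.6941, -0.7198)
n_5 = (+0.9986, +0.0535)
  (0,1): δ = 70.04°  ✓
  (0,2): δ = 37.45°  ✓
  (0,3): δ = 1.23°  ✓
  (0,4): δ = 62.28°  ✓
  (0,5): δ = 111.39°  ·
  (1,2): δ = 147.41°  ·
  (1,3): δ = 111.19°  ·
  (1,4): δ = 47.68°  ✓
  (1,5): δ = 1.43°  ✓
  (2,3): δ = 143.78°  ·
  (2,4): δ = 80.27°  ·
  (2,5): δ = 31.16°  ✓
  (3,4): δ = 116.49°  ·
  (3,5): δ = 67.38°  ✓
  (4,5): δ = 130.89°  ·
antipodal pairs: 8

count = 8; pairs: (0,1), (0,2), (0,3), (0,4), (1,4), (1,5), (2,5), (3,5)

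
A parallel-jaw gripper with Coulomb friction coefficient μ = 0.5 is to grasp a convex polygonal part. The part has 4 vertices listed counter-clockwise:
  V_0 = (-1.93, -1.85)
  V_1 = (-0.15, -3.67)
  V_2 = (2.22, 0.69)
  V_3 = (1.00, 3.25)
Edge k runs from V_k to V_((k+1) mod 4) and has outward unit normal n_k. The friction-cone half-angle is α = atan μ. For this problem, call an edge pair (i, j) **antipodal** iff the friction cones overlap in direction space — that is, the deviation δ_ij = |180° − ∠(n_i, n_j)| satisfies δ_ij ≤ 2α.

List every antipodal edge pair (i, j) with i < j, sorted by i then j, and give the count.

α = atan 0.5 = 26.57°;  2α = 53.13°
n_0 = (-0.7149, -0.6992)
n_1 = (+0.8786, -0.4776)
n_2 = (+0.9027, +0.4302)
n_3 = (-0.8671, +0.4982)
  (0,1): δ = 72.89°  ·
  (0,2): δ = 18.88°  ✓
  (0,3): δ = 105.76°  ·
  (1,2): δ = 125.99°  ·
  (1,3): δ = 1.35°  ✓
  (2,3): δ = 55.36°  ·
antipodal pairs: 2

count = 2; pairs: (0,2), (1,3)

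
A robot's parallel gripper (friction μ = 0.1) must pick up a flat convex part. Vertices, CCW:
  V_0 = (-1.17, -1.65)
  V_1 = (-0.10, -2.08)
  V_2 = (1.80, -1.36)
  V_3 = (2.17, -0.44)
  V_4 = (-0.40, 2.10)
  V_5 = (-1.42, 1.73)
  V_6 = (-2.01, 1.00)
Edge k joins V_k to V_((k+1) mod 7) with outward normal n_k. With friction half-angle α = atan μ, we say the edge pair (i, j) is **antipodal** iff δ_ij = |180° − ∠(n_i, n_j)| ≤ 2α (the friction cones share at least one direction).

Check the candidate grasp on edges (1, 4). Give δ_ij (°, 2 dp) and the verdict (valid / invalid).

δ = 0.82°, valid

α = atan 0.1 = 5.71°;  2α = 11.42°
edge 1: e_1 = (+1.90, +0.72);  n_1 = (+0.3544, -0.9351)
edge 4: e_4 = (-1.02, -0.37);  n_4 = (-0.3410, +0.9401)
∠(n_1, n_4) = 179.18°
δ = |180° − 179.18°| = 0.82°
0.82° ≤ 2α = 11.42°  →  valid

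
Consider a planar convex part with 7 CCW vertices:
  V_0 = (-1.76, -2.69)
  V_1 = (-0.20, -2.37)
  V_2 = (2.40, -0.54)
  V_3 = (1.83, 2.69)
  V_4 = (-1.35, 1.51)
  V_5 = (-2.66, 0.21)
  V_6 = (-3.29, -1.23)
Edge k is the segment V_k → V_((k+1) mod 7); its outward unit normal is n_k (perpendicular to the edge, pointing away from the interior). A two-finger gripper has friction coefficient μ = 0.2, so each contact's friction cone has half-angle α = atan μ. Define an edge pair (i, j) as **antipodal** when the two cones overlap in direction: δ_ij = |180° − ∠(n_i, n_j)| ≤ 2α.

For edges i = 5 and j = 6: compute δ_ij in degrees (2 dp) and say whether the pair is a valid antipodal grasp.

α = atan 0.2 = 11.31°;  2α = 22.62°
edge 5: e_5 = (-0.63, -1.44);  n_5 = (-0.9162, +0.4008)
edge 6: e_6 = (+1.53, -1.46);  n_6 = (-0.6904, -0.7235)
∠(n_5, n_6) = 69.97°
δ = |180° − 69.97°| = 110.03°
110.03° > 2α = 22.62°  →  invalid

δ = 110.03°, invalid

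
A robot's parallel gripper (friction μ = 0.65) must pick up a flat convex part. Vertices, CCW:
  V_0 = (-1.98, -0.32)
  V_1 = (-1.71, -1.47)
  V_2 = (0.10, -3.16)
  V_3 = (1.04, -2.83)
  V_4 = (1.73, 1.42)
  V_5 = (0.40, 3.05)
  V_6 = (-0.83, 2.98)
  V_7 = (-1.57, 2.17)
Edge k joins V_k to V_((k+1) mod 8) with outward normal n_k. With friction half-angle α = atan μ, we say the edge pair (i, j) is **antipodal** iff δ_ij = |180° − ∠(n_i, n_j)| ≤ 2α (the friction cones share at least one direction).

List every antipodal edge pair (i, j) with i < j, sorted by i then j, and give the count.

count = 11; pairs: (0,3), (0,4), (1,3), (1,4), (1,5), (2,5), (2,6), (2,7), (3,6), (3,7), (4,7)

α = atan 0.65 = 33.02°;  2α = 66.05°
n_0 = (-0.9735, -0.2286)
n_1 = (-0.6825, -0.7309)
n_2 = (+0.3312, -0.9435)
n_3 = (+0.9871, -0.1603)
n_4 = (+0.7748, +0.6322)
n_5 = (-0.0568, +0.9984)
n_6 = (-0.7383, +0.6745)
n_7 = (-0.9867, +0.1625)
  (0,1): δ = 146.25°  ·
  (0,2): δ = 83.87°  ·
  (0,3): δ = 22.43°  ✓
  (0,4): δ = 26.00°  ✓
  (0,5): δ = 80.04°  ·
  (0,6): δ = 124.37°  ·
  (0,7): δ = 157.44°  ·
  (1,2): δ = 117.62°  ·
  (1,3): δ = 56.19°  ✓
  (1,4): δ = 7.75°  ✓
  (1,5): δ = 46.29°  ✓
  (1,6): δ = 90.62°  ·
  (1,7): δ = 123.69°  ·
  (2,3): δ = 118.57°  ·
  (2,4): δ = 70.13°  ·
  (2,5): δ = 16.09°  ✓
  (2,6): δ = 28.24°  ✓
  (2,7): δ = 61.31°  ✓
  (3,4): δ = 131.57°  ·
  (3,5): δ = 77.52°  ·
  (3,6): δ = 33.19°  ✓
  (3,7): δ = 0.13°  ✓
  (4,5): δ = 125.96°  ·
  (4,6): δ = 81.63°  ·
  (4,7): δ = 48.56°  ✓
  (5,6): δ = 135.67°  ·
  (5,7): δ = 102.61°  ·
  (6,7): δ = 146.94°  ·
antipodal pairs: 11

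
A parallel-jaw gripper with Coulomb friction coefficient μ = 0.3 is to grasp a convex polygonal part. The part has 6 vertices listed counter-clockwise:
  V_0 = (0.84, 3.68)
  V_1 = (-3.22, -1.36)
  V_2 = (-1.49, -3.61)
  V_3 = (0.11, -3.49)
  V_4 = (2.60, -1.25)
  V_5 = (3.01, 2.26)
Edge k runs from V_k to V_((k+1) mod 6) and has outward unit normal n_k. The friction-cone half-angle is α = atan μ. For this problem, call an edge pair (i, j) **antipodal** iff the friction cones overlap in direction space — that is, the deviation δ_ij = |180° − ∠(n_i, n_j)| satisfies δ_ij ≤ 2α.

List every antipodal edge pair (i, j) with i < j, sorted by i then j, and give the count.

α = atan 0.3 = 16.70°;  2α = 33.40°
n_0 = (-0.7788, +0.6273)
n_1 = (-0.7928, -0.6095)
n_2 = (+0.0748, -0.9972)
n_3 = (+0.6688, -0.7434)
n_4 = (+0.9932, -0.1160)
n_5 = (+0.5476, +0.8368)
  (0,1): δ = 103.59°  ·
  (0,2): δ = 46.86°  ·
  (0,3): δ = 9.17°  ✓
  (0,4): δ = 32.19°  ✓
  (0,5): δ = 95.65°  ·
  (1,2): δ = 123.27°  ·
  (1,3): δ = 85.58°  ·
  (1,4): δ = 44.22°  ·
  (1,5): δ = 19.24°  ✓
  (2,3): δ = 142.31°  ·
  (2,4): δ = 100.95°  ·
  (2,5): δ = 37.49°  ·
  (3,4): δ = 138.64°  ·
  (3,5): δ = 75.17°  ·
  (4,5): δ = 116.54°  ·
antipodal pairs: 3

count = 3; pairs: (0,3), (0,4), (1,5)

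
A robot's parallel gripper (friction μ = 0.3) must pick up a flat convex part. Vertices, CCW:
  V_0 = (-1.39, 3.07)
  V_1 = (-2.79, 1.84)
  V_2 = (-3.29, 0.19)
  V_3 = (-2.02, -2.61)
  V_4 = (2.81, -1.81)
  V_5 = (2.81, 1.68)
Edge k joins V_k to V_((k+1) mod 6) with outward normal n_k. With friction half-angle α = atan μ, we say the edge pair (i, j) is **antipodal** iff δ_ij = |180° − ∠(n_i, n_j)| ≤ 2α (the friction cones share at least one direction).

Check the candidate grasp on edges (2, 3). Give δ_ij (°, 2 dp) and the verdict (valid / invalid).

α = atan 0.3 = 16.70°;  2α = 33.40°
edge 2: e_2 = (+1.27, -2.80);  n_2 = (-0.9107, -0.4131)
edge 3: e_3 = (+4.83, +0.80);  n_3 = (+0.1634, -0.9866)
∠(n_2, n_3) = 75.01°
δ = |180° − 75.01°| = 104.99°
104.99° > 2α = 33.40°  →  invalid

δ = 104.99°, invalid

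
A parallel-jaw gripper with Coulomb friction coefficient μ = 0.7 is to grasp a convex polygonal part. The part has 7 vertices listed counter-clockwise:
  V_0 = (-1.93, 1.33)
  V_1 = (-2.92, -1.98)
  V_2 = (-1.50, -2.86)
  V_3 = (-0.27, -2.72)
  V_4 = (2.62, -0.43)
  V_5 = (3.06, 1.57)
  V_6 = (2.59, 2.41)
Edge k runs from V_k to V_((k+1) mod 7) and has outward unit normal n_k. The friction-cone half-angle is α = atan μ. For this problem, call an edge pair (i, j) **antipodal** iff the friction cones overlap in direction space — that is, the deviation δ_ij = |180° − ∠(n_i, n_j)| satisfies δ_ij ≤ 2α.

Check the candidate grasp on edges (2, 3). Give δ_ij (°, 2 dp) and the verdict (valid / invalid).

δ = 148.10°, invalid

α = atan 0.7 = 34.99°;  2α = 69.98°
edge 2: e_2 = (+1.23, +0.14);  n_2 = (+0.1131, -0.9936)
edge 3: e_3 = (+2.89, +2.29);  n_3 = (+0.6211, -0.7838)
∠(n_2, n_3) = 31.90°
δ = |180° − 31.90°| = 148.10°
148.10° > 2α = 69.98°  →  invalid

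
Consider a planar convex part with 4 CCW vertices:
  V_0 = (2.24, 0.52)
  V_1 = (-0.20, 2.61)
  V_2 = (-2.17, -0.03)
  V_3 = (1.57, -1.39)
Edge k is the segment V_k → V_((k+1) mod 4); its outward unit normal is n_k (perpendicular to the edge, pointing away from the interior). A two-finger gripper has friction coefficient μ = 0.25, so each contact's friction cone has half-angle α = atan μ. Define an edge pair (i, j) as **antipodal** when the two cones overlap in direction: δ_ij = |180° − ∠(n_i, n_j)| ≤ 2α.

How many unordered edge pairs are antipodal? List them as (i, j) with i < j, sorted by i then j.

count = 2; pairs: (0,2), (1,3)

α = atan 0.25 = 14.04°;  2α = 28.07°
n_0 = (+0.6505, +0.7595)
n_1 = (-0.8015, +0.5981)
n_2 = (-0.3417, -0.9398)
n_3 = (+0.9436, -0.3310)
  (0,1): δ = 86.15°  ·
  (0,2): δ = 20.60°  ✓
  (0,3): δ = 111.25°  ·
  (1,2): δ = 73.25°  ·
  (1,3): δ = 17.40°  ✓
  (2,3): δ = 89.35°  ·
antipodal pairs: 2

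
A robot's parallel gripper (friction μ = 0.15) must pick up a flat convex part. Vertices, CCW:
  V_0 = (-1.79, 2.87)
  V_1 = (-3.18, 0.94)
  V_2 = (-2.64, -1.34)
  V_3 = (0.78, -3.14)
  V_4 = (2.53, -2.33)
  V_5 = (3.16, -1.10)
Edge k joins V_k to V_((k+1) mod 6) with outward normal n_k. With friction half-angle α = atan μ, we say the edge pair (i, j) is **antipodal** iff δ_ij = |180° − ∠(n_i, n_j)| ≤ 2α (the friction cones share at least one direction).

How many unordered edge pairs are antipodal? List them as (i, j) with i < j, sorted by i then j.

α = atan 0.15 = 8.53°;  2α = 17.06°
n_0 = (-0.8115, +0.5844)
n_1 = (-0.9731, -0.2305)
n_2 = (-0.4657, -0.8849)
n_3 = (+0.4200, -0.9075)
n_4 = (+0.8900, -0.4559)
n_5 = (+0.6257, +0.7801)
  (0,1): δ = 130.91°  ·
  (0,2): δ = 82.00°  ·
  (0,3): δ = 29.40°  ·
  (0,4): δ = 8.64°  ✓
  (0,5): δ = 87.03°  ·
  (1,2): δ = 131.08°  ·
  (1,3): δ = 78.49°  ·
  (1,4): δ = 40.45°  ·
  (1,5): δ = 37.95°  ·
  (2,3): δ = 127.40°  ·
  (2,4): δ = 89.36°  ·
  (2,5): δ = 10.97°  ✓
  (3,4): δ = 141.96°  ·
  (3,5): δ = 63.57°  ·
  (4,5): δ = 101.61°  ·
antipodal pairs: 2

count = 2; pairs: (0,4), (2,5)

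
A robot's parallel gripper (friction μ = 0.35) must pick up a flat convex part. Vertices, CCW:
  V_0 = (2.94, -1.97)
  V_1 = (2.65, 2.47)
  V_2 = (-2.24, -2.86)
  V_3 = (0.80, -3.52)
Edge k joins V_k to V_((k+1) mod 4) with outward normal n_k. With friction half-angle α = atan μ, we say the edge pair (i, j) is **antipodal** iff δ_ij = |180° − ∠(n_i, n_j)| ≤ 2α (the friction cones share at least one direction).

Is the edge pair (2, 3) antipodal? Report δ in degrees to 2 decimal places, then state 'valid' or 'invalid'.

α = atan 0.35 = 19.29°;  2α = 38.58°
edge 2: e_2 = (+3.04, -0.66);  n_2 = (-0.2122, -0.9772)
edge 3: e_3 = (+2.14, +1.55);  n_3 = (+0.5866, -0.8099)
∠(n_2, n_3) = 48.16°
δ = |180° − 48.16°| = 131.84°
131.84° > 2α = 38.58°  →  invalid

δ = 131.84°, invalid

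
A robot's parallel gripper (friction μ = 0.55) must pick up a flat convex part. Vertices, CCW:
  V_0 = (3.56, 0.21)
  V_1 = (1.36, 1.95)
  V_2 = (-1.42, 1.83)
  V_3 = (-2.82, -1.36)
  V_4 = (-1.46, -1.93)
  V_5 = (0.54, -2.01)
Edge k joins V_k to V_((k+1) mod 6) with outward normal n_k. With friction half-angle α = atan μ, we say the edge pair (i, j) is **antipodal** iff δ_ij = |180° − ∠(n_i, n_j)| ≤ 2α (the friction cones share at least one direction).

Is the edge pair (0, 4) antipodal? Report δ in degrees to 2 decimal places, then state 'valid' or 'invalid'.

δ = 36.05°, valid

α = atan 0.55 = 28.81°;  2α = 57.62°
edge 0: e_0 = (-2.20, +1.74);  n_0 = (+0.6203, +0.7843)
edge 4: e_4 = (+2.00, -0.08);  n_4 = (-0.0400, -0.9992)
∠(n_0, n_4) = 143.95°
δ = |180° − 143.95°| = 36.05°
36.05° ≤ 2α = 57.62°  →  valid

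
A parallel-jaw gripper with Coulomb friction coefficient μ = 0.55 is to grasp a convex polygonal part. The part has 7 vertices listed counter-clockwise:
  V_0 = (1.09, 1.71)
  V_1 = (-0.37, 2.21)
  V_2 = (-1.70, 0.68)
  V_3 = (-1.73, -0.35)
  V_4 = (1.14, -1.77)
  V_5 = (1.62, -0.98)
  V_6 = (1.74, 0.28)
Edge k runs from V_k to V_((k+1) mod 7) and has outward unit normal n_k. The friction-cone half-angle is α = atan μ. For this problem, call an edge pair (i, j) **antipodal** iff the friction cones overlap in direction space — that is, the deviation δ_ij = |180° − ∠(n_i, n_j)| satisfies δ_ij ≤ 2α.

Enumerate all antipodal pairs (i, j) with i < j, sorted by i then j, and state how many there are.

α = atan 0.55 = 28.81°;  2α = 57.62°
n_0 = (+0.3240, +0.9461)
n_1 = (-0.7547, +0.6561)
n_2 = (-0.9996, +0.0291)
n_3 = (-0.4435, -0.8963)
n_4 = (+0.8546, -0.5193)
n_5 = (+0.9955, -0.0948)
n_6 = (+0.9104, +0.4138)
  (0,1): δ = 112.10°  ·
  (0,2): δ = 72.76°  ·
  (0,3): δ = 7.42°  ✓
  (0,4): δ = 77.62°  ·
  (0,5): δ = 103.46°  ·
  (0,6): δ = 133.35°  ·
  (1,2): δ = 140.67°  ·
  (1,3): δ = 75.33°  ·
  (1,4): δ = 9.72°  ✓
  (1,5): δ = 35.56°  ✓
  (1,6): δ = 65.44°  ·
  (2,3): δ = 114.66°  ·
  (2,4): δ = 29.61°  ✓
  (2,5): δ = 3.77°  ✓
  (2,6): δ = 26.11°  ✓
  (3,4): δ = 94.96°  ·
  (3,5): δ = 69.12°  ·
  (3,6): δ = 39.23°  ✓
  (4,5): δ = 154.16°  ·
  (4,6): δ = 124.27°  ·
  (5,6): δ = 150.12°  ·
antipodal pairs: 7

count = 7; pairs: (0,3), (1,4), (1,5), (2,4), (2,5), (2,6), (3,6)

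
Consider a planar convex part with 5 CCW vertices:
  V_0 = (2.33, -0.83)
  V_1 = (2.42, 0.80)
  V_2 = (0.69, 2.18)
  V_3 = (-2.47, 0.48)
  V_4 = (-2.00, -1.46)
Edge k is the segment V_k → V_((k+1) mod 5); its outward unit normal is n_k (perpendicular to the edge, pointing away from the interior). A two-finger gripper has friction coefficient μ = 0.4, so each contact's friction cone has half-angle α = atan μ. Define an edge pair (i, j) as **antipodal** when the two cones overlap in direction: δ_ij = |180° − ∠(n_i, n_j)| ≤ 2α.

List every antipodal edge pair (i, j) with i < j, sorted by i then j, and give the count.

α = atan 0.4 = 21.80°;  2α = 43.60°
n_0 = (+0.9985, -0.0551)
n_1 = (+0.6236, +0.7817)
n_2 = (-0.4738, +0.8807)
n_3 = (-0.9719, -0.2355)
n_4 = (+0.1440, -0.9896)
  (0,1): δ = 125.42°  ·
  (0,2): δ = 58.56°  ·
  (0,3): δ = 16.78°  ✓
  (0,4): δ = 101.44°  ·
  (1,2): δ = 113.14°  ·
  (1,3): δ = 37.80°  ✓
  (1,4): δ = 46.86°  ·
  (2,3): δ = 104.66°  ·
  (2,4): δ = 20.00°  ✓
  (3,4): δ = 95.34°  ·
antipodal pairs: 3

count = 3; pairs: (0,3), (1,3), (2,4)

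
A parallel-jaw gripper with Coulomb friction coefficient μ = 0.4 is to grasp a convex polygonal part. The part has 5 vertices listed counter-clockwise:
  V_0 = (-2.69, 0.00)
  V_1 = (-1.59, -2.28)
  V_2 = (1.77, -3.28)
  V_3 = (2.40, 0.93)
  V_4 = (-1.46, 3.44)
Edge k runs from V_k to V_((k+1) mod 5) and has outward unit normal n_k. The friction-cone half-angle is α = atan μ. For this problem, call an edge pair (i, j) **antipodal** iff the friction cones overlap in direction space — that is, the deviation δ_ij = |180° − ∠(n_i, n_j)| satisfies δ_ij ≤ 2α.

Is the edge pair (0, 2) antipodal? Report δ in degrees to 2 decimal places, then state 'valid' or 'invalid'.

δ = 34.27°, valid

α = atan 0.4 = 21.80°;  2α = 43.60°
edge 0: e_0 = (+1.10, -2.28);  n_0 = (-0.9007, -0.4345)
edge 2: e_2 = (+0.63, +4.21);  n_2 = (+0.9890, -0.1480)
∠(n_0, n_2) = 145.73°
δ = |180° − 145.73°| = 34.27°
34.27° ≤ 2α = 43.60°  →  valid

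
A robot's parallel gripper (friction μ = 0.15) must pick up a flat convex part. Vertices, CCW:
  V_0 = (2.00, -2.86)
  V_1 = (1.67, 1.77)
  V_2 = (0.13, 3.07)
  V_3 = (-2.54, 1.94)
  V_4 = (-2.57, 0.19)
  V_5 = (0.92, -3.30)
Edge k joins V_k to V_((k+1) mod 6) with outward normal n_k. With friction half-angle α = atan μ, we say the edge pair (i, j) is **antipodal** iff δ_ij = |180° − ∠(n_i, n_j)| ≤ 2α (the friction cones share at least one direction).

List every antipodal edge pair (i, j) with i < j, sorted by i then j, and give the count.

α = atan 0.15 = 8.53°;  2α = 17.06°
n_0 = (+0.9975, +0.0711)
n_1 = (+0.6451, +0.7641)
n_2 = (-0.3898, +0.9209)
n_3 = (-0.9999, +0.0171)
n_4 = (-0.7071, -0.7071)
n_5 = (+0.3773, -0.9261)
  (0,1): δ = 134.25°  ·
  (0,2): δ = 71.14°  ·
  (0,3): δ = 5.06°  ✓
  (0,4): δ = 40.92°  ·
  (0,5): δ = 108.09°  ·
  (1,2): δ = 116.89°  ·
  (1,3): δ = 50.81°  ·
  (1,4): δ = 4.83°  ✓
  (1,5): δ = 62.34°  ·
  (2,3): δ = 113.92°  ·
  (2,4): δ = 67.94°  ·
  (2,5): δ = 0.77°  ✓
  (3,4): δ = 134.02°  ·
  (3,5): δ = 66.85°  ·
  (4,5): δ = 112.83°  ·
antipodal pairs: 3

count = 3; pairs: (0,3), (1,4), (2,5)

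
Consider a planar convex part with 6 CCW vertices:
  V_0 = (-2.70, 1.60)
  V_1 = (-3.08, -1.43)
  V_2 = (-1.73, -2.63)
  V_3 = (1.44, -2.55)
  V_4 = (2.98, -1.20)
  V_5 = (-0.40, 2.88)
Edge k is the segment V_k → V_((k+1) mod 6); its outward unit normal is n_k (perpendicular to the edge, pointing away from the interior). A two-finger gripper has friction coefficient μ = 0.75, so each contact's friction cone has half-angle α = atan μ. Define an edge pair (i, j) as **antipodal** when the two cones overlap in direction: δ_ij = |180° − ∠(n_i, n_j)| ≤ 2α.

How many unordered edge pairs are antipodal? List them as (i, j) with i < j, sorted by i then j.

count = 7; pairs: (0,3), (0,4), (1,4), (1,5), (2,4), (2,5), (3,5)

α = atan 0.75 = 36.87°;  2α = 73.74°
n_0 = (-0.9922, +0.1244)
n_1 = (-0.6644, -0.7474)
n_2 = (+0.0252, -0.9997)
n_3 = (+0.6592, -0.7520)
n_4 = (+0.7701, +0.6380)
n_5 = (-0.4863, +0.8738)
  (0,1): δ = 124.49°  ·
  (0,2): δ = 81.41°  ·
  (0,3): δ = 41.61°  ✓
  (0,4): δ = 46.79°  ✓
  (0,5): δ = 126.25°  ·
  (1,2): δ = 136.92°  ·
  (1,3): δ = 97.13°  ·
  (1,4): δ = 8.73°  ✓
  (1,5): δ = 70.73°  ✓
  (2,3): δ = 140.21°  ·
  (2,4): δ = 51.81°  ✓
  (2,5): δ = 27.65°  ✓
  (3,4): δ = 91.60°  ·
  (3,5): δ = 12.14°  ✓
  (4,5): δ = 100.54°  ·
antipodal pairs: 7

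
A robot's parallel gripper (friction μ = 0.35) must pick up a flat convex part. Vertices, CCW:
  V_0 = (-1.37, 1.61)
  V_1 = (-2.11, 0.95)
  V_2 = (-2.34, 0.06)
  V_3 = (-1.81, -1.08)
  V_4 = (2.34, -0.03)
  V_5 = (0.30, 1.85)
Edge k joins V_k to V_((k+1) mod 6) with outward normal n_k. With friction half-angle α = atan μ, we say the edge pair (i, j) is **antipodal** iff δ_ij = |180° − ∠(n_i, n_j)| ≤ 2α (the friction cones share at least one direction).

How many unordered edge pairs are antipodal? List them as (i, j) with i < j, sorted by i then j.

count = 3; pairs: (0,3), (2,4), (3,5)

α = atan 0.35 = 19.29°;  2α = 38.58°
n_0 = (-0.6656, +0.7463)
n_1 = (-0.9682, +0.2502)
n_2 = (-0.9068, -0.4216)
n_3 = (+0.2453, -0.9695)
n_4 = (+0.6777, +0.7354)
n_5 = (-0.1423, +0.9898)
  (0,1): δ = 146.22°  ·
  (0,2): δ = 106.80°  ·
  (0,3): δ = 27.53°  ✓
  (0,4): δ = 95.61°  ·
  (0,5): δ = 146.45°  ·
  (1,2): δ = 140.58°  ·
  (1,3): δ = 61.31°  ·
  (1,4): δ = 61.83°  ·
  (1,5): δ = 112.67°  ·
  (2,3): δ = 100.74°  ·
  (2,4): δ = 22.40°  ✓
  (2,5): δ = 73.24°  ·
  (3,4): δ = 56.86°  ·
  (3,5): δ = 6.02°  ✓
  (4,5): δ = 129.16°  ·
antipodal pairs: 3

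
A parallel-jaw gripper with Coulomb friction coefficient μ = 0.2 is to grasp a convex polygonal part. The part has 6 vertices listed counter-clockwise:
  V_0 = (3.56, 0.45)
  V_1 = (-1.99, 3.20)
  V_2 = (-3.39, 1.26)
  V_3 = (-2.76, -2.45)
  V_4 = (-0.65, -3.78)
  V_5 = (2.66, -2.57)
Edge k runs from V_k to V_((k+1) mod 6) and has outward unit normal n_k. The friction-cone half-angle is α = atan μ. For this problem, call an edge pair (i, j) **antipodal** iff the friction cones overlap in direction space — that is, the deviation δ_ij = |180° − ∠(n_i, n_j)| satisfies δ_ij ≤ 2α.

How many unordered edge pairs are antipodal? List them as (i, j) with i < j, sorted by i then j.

α = atan 0.2 = 11.31°;  2α = 22.62°
n_0 = (+0.4440, +0.8960)
n_1 = (-0.8109, +0.5852)
n_2 = (-0.9859, -0.1674)
n_3 = (-0.5332, -0.8460)
n_4 = (+0.3433, -0.9392)
n_5 = (+0.9583, -0.2856)
  (0,1): δ = 99.46°  ·
  (0,2): δ = 54.00°  ·
  (0,3): δ = 5.87°  ✓
  (0,4): δ = 46.44°  ·
  (0,5): δ = 99.76°  ·
  (1,2): δ = 134.55°  ·
  (1,3): δ = 86.41°  ·
  (1,4): δ = 34.10°  ·
  (1,5): δ = 19.22°  ✓
  (2,3): δ = 131.86°  ·
  (2,4): δ = 79.56°  ·
  (2,5): δ = 26.23°  ·
  (3,4): δ = 127.70°  ·
  (3,5): δ = 74.37°  ·
  (4,5): δ = 126.68°  ·
antipodal pairs: 2

count = 2; pairs: (0,3), (1,5)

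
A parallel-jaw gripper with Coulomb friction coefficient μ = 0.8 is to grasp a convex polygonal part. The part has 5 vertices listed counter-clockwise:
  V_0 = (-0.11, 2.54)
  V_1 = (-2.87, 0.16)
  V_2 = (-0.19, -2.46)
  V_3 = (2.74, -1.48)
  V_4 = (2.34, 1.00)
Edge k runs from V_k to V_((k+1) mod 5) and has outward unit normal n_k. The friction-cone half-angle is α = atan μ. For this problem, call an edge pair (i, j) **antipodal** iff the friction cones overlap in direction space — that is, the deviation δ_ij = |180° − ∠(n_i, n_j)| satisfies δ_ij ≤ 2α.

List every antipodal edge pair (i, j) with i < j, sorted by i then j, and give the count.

α = atan 0.8 = 38.66°;  2α = 77.32°
n_0 = (-0.6530, +0.7573)
n_1 = (-0.6991, -0.7151)
n_2 = (+0.3172, -0.9484)
n_3 = (+0.9872, +0.1592)
n_4 = (+0.5322, +0.8466)
  (0,1): δ = 85.12°  ·
  (0,2): δ = 22.28°  ✓
  (0,3): δ = 58.39°  ✓
  (0,4): δ = 107.08°  ·
  (1,2): δ = 117.16°  ·
  (1,3): δ = 36.49°  ✓
  (1,4): δ = 12.20°  ✓
  (2,3): δ = 99.33°  ·
  (2,4): δ = 50.65°  ✓
  (3,4): δ = 131.31°  ·
antipodal pairs: 5

count = 5; pairs: (0,2), (0,3), (1,3), (1,4), (2,4)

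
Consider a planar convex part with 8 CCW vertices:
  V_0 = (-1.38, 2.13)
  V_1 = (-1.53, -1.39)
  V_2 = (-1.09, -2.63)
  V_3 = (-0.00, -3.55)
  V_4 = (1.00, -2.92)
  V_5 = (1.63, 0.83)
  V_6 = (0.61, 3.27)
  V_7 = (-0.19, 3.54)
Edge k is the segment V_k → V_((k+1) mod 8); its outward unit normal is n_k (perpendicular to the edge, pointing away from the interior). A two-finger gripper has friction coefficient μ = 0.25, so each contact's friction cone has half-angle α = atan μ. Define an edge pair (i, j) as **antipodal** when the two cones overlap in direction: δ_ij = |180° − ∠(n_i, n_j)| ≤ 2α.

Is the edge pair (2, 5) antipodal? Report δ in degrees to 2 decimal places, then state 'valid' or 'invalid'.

δ = 27.15°, valid

α = atan 0.25 = 14.04°;  2α = 28.07°
edge 2: e_2 = (+1.09, -0.92);  n_2 = (-0.6450, -0.7642)
edge 5: e_5 = (-1.02, +2.44);  n_5 = (+0.9226, +0.3857)
∠(n_2, n_5) = 152.85°
δ = |180° − 152.85°| = 27.15°
27.15° ≤ 2α = 28.07°  →  valid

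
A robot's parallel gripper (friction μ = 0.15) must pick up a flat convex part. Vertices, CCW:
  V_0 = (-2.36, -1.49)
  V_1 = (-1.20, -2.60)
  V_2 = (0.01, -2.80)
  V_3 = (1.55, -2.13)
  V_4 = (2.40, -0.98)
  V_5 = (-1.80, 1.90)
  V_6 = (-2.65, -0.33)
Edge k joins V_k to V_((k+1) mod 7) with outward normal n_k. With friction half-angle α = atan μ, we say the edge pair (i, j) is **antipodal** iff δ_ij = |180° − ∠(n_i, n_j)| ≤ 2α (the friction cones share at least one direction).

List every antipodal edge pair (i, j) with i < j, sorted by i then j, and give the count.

α = atan 0.15 = 8.53°;  2α = 17.06°
n_0 = (-0.6914, -0.7225)
n_1 = (-0.1631, -0.9866)
n_2 = (+0.3989, -0.9170)
n_3 = (+0.8042, -0.5944)
n_4 = (+0.5655, +0.8247)
n_5 = (-0.9344, +0.3562)
n_6 = (-0.9701, -0.2425)
  (0,1): δ = 145.65°  ·
  (0,2): δ = 112.75°  ·
  (0,3): δ = 82.73°  ·
  (0,4): δ = 9.30°  ✓
  (0,5): δ = 112.87°  ·
  (0,6): δ = 147.77°  ·
  (1,2): δ = 147.10°  ·
  (1,3): δ = 117.08°  ·
  (1,4): δ = 25.05°  ·
  (1,5): δ = 78.52°  ·
  (1,6): δ = 113.42°  ·
  (2,3): δ = 149.98°  ·
  (2,4): δ = 57.95°  ·
  (2,5): δ = 45.62°  ·
  (2,6): δ = 80.52°  ·
  (3,4): δ = 87.97°  ·
  (3,5): δ = 15.60°  ✓
  (3,6): δ = 50.51°  ·
  (4,5): δ = 76.43°  ·
  (4,6): δ = 41.52°  ·
  (5,6): δ = 145.10°  ·
antipodal pairs: 2

count = 2; pairs: (0,4), (3,5)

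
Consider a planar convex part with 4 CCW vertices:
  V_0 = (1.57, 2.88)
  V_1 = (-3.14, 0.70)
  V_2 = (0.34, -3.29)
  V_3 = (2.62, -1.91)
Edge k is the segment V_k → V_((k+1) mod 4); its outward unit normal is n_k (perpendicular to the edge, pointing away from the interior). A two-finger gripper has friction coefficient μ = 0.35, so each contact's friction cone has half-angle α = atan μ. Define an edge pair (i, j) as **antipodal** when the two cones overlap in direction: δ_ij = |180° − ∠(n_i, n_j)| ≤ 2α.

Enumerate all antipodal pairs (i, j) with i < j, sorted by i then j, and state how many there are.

count = 2; pairs: (0,2), (1,3)

α = atan 0.35 = 19.29°;  2α = 38.58°
n_0 = (-0.4200, +0.9075)
n_1 = (-0.7536, -0.6573)
n_2 = (+0.5178, -0.8555)
n_3 = (+0.9768, +0.2141)
  (0,1): δ = 73.74°  ·
  (0,2): δ = 6.35°  ✓
  (0,3): δ = 77.53°  ·
  (1,2): δ = 99.91°  ·
  (1,3): δ = 28.73°  ✓
  (2,3): δ = 108.82°  ·
antipodal pairs: 2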